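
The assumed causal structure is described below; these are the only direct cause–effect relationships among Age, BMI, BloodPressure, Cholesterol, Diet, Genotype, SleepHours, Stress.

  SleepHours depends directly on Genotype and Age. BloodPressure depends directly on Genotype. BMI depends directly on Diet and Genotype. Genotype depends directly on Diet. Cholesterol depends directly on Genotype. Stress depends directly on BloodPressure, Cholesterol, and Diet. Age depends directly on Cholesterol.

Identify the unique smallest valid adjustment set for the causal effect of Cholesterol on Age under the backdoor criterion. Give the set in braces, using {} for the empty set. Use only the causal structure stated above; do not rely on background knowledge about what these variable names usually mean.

{}

Variables eligible for adjustment (non-descendants of Cholesterol, excluding Cholesterol and Age): {BMI, BloodPressure, Diet, Genotype}.
Backdoor paths from Cholesterol to Age:
  P1: Cholesterol <- Genotype -> SleepHours <- Age
Each backdoor path contains an unconditioned collider, so every path is already blocked with the empty conditioning set:
  P1: blocked at collider SleepHours (neither it nor any descendant is in the conditioning set).
The empty set is therefore the unique smallest valid set.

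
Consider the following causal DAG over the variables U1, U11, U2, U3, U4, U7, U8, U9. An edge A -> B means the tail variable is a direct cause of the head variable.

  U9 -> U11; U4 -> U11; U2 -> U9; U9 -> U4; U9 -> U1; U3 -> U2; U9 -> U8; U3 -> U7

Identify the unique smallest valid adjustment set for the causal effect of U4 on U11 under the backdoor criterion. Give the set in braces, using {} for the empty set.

Variables eligible for adjustment (non-descendants of U4, excluding U4 and U11): {U1, U2, U3, U7, U8, U9}.
Backdoor paths from U4 to U11:
  P1: U4 <- U9 -> U11
The empty set is not sufficient: P1 (U4 <- U9 -> U11) has no collider blocking it and no conditioned non-collider, so it is open.
Try {U9}:
  P1: blocked at fork node U9 ∈ conditioning set.
{U9} contains no descendant of U4 and blocks every backdoor path.
No other singleton works — e.g. {U3} leaves P1 open — so {U9} is the unique smallest valid adjustment set.

{U9}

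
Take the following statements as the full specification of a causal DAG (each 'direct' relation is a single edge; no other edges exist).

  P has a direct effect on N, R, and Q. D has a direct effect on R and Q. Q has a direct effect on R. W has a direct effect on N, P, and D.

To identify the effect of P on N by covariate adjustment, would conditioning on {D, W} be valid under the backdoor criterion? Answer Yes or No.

Backdoor paths from P to N (paths whose first edge points into P):
  P1: P <- W -> N
Condition 1 (no descendant of P in the set): holds — descendants of P are {N, Q, R}; none are in {D, W}.
Condition 2 (every backdoor path blocked by {D, W}):
  P1: blocked at fork node W ∈ conditioning set.
{D, W} satisfies the backdoor criterion.

Yes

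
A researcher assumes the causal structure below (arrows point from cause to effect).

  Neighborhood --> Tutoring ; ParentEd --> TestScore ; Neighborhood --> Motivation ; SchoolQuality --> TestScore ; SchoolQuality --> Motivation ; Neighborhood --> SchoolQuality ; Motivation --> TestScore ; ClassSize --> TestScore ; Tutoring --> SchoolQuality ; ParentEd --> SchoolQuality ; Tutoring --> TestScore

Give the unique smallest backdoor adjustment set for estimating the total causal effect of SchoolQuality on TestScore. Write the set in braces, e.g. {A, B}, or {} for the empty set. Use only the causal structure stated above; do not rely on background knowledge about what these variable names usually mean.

Variables eligible for adjustment (non-descendants of SchoolQuality, excluding SchoolQuality and TestScore): {ClassSize, Neighborhood, ParentEd, Tutoring}.
Backdoor paths from SchoolQuality to TestScore:
  P1: SchoolQuality <- Neighborhood -> Tutoring -> TestScore
  P2: SchoolQuality <- Neighborhood -> Motivation -> TestScore
  P3: SchoolQuality <- Tutoring <- Neighborhood -> Motivation -> TestScore
  P4: SchoolQuality <- Tutoring -> TestScore
  P5: SchoolQuality <- ParentEd -> TestScore
The empty set is not sufficient: P1 (SchoolQuality <- Neighborhood -> Tutoring -> TestScore) has no collider blocking it and no conditioned non-collider, so it is open.
Try {Neighborhood, ParentEd, Tutoring}:
  P1: blocked at fork node Neighborhood ∈ conditioning set.
  P2: blocked at fork node Neighborhood ∈ conditioning set.
  P3: blocked at chain node Tutoring ∈ conditioning set.
  P4: blocked at fork node Tutoring ∈ conditioning set.
  P5: blocked at fork node ParentEd ∈ conditioning set.
{Neighborhood, ParentEd, Tutoring} contains no descendant of SchoolQuality and blocks every backdoor path.
Every element of {Neighborhood, ParentEd, Tutoring} is needed (dropping Neighborhood leaves P2 open; dropping ParentEd leaves P5 open; dropping Tutoring leaves P4 open), so no proper subset is valid.
Among all size-3 subsets of the eligible variables, only {Neighborhood, ParentEd, Tutoring} blocks every backdoor path, so it is the unique smallest valid adjustment set.

{Neighborhood, ParentEd, Tutoring}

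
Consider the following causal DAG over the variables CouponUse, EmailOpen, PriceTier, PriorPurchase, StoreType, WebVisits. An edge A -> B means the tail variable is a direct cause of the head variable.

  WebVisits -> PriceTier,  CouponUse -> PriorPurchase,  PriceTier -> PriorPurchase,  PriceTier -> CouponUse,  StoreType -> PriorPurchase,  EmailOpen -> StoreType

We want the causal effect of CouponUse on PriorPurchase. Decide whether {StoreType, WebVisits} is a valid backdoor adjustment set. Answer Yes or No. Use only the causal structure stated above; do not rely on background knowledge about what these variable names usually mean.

No

Backdoor paths from CouponUse to PriorPurchase (paths whose first edge points into CouponUse):
  P1: CouponUse <- PriceTier -> PriorPurchase
Condition 1 (no descendant of CouponUse in the set): holds — descendants of CouponUse are {PriorPurchase}; none are in {StoreType, WebVisits}.
Condition 2 (every backdoor path blocked by {StoreType, WebVisits}):
  P1: open — no interior node is in the conditioning set.
{StoreType, WebVisits} does not satisfy the backdoor criterion.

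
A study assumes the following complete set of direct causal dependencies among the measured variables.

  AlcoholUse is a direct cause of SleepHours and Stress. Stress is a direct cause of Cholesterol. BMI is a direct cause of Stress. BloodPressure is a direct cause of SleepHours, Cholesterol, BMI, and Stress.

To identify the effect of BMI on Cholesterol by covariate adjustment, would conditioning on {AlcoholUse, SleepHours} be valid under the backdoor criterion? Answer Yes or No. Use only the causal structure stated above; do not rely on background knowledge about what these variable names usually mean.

Backdoor paths from BMI to Cholesterol (paths whose first edge points into BMI):
  P1: BMI <- BloodPressure -> Stress -> Cholesterol
  P2: BMI <- BloodPressure -> SleepHours <- AlcoholUse -> Stress -> Cholesterol
  P3: BMI <- BloodPressure -> Cholesterol
Condition 1 (no descendant of BMI in the set): holds — descendants of BMI are {Cholesterol, Stress}; none are in {AlcoholUse, SleepHours}.
Condition 2 (every backdoor path blocked by {AlcoholUse, SleepHours}):
  P1: open — no interior node is in the conditioning set.
  P2: blocked at fork node AlcoholUse ∈ conditioning set.
  P3: open — no interior node is in the conditioning set.
{AlcoholUse, SleepHours} does not satisfy the backdoor criterion.

No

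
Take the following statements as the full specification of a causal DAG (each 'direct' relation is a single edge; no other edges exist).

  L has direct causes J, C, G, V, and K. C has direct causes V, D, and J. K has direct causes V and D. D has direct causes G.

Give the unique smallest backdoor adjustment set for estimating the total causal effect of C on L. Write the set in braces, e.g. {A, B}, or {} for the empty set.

{D, J, V}

Variables eligible for adjustment (non-descendants of C, excluding C and L): {D, G, J, K, V}.
Backdoor paths from C to L:
  P1: C <- J -> L
  P2: C <- D <- G -> L
  P3: C <- D -> K <- V -> L
  P4: C <- D -> K -> L
  P5: C <- V -> K <- D <- G -> L
  P6: C <- V -> K -> L
  P7: C <- V -> L
The empty set is not sufficient: P1 (C <- J -> L) has no collider blocking it and no conditioned non-collider, so it is open.
Try {D, J, V}:
  P1: blocked at fork node J ∈ conditioning set.
  P2: blocked at chain node D ∈ conditioning set.
  P3: blocked at fork node D ∈ conditioning set.
  P4: blocked at fork node D ∈ conditioning set.
  P5: blocked at fork node V ∈ conditioning set.
  P6: blocked at fork node V ∈ conditioning set.
  P7: blocked at fork node V ∈ conditioning set.
{D, J, V} contains no descendant of C and blocks every backdoor path.
Every element of {D, J, V} is needed (dropping D leaves P2 open; dropping J leaves P1 open; dropping V leaves P6 open), so no proper subset is valid.
Among all size-3 subsets of the eligible variables, only {D, J, V} blocks every backdoor path, so it is the unique smallest valid adjustment set.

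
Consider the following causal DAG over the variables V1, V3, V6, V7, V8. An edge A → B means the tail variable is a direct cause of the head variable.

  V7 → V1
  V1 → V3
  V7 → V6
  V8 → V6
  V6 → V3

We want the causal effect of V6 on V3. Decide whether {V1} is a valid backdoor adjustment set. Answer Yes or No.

Yes

Backdoor paths from V6 to V3 (paths whose first edge points into V6):
  P1: V6 <- V7 -> V1 -> V3
Condition 1 (no descendant of V6 in the set): holds — descendants of V6 are {V3}; none are in {V1}.
Condition 2 (every backdoor path blocked by {V1}):
  P1: blocked at chain node V1 ∈ conditioning set.
{V1} satisfies the backdoor criterion.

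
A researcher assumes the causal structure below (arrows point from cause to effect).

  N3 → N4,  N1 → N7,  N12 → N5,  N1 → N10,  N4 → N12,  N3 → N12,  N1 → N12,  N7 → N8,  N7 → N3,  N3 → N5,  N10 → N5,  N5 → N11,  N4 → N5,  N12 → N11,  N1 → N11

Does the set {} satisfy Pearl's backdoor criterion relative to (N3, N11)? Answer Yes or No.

No

Backdoor paths from N3 to N11 (paths whose first edge points into N3):
  P1: N3 <- N7 <- N1 -> N12 <- N4 -> N5 -> N11
  P2: N3 <- N7 <- N1 -> N12 -> N5 -> N11
  P3: N3 <- N7 <- N1 -> N12 -> N11
  P4: N3 <- N7 <- N1 -> N10 -> N5 <- N4 -> N12 -> N11
  P5: N3 <- N7 <- N1 -> N10 -> N5 <- N12 -> N11
  P6: N3 <- N7 <- N1 -> N10 -> N5 -> N11
  P7: N3 <- N7 <- N1 -> N11
Condition 1 (no descendant of N3 in the set): holds — descendants of N3 are {N11, N12, N4, N5}; none are in {}.
Condition 2 (every backdoor path blocked by {}):
  P1: blocked at collider N12 (neither it nor any descendant is in the conditioning set).
  P2: open — no interior node is in the conditioning set.
  P3: open — no interior node is in the conditioning set.
  P4: blocked at collider N5 (neither it nor any descendant is in the conditioning set).
  P5: blocked at collider N5 (neither it nor any descendant is in the conditioning set).
  P6: open — no interior node is in the conditioning set.
  P7: open — no interior node is in the conditioning set.
{} does not satisfy the backdoor criterion.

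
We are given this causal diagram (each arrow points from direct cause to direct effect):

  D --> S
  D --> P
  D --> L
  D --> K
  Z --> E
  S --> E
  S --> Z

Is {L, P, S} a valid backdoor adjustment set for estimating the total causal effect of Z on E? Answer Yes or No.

Backdoor paths from Z to E (paths whose first edge points into Z):
  P1: Z <- S -> E
Condition 1 (no descendant of Z in the set): holds — descendants of Z are {E}; none are in {L, P, S}.
Condition 2 (every backdoor path blocked by {L, P, S}):
  P1: blocked at fork node S ∈ conditioning set.
{L, P, S} satisfies the backdoor criterion.

Yes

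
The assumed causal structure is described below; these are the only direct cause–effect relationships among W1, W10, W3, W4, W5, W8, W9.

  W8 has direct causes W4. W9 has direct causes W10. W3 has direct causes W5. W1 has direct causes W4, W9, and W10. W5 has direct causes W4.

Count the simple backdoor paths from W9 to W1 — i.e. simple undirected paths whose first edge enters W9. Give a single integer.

A backdoor path from W9 to W1 is any simple undirected path whose first edge points into W9 (i.e. leaves W9 via a parent).
Parents of W9: {W10}.
Enumerating:
  P1: W9 <- W10 -> W1
That exhausts the simple backdoor paths. Count: 1.

1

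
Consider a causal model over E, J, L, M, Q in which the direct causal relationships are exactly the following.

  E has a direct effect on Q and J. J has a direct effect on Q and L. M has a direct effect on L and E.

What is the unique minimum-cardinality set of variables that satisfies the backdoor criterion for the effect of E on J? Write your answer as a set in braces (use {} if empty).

{}

Variables eligible for adjustment (non-descendants of E, excluding E and J): {M}.
Backdoor paths from E to J:
  P1: E <- M -> L <- J
Each backdoor path contains an unconditioned collider, so every path is already blocked with the empty conditioning set:
  P1: blocked at collider L (neither it nor any descendant is in the conditioning set).
The empty set is therefore the unique smallest valid set.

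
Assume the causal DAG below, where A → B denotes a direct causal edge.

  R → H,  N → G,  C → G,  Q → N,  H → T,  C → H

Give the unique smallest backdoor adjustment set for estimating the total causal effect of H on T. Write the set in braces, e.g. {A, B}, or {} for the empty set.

{}

Variables eligible for adjustment (non-descendants of H, excluding H and T): {C, G, N, Q, R}.
Backdoor paths from H to T:
  (none)
With no backdoor paths the empty set already satisfies the criterion, and it is trivially minimal.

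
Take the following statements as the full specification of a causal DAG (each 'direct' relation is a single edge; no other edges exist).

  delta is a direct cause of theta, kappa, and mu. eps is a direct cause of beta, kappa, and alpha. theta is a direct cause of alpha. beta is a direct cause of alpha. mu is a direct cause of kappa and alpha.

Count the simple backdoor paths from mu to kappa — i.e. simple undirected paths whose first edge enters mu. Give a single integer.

A backdoor path from mu to kappa is any simple undirected path whose first edge points into mu (i.e. leaves mu via a parent).
Parents of mu: {delta}.
Enumerating:
  P1: mu <- delta -> theta -> alpha <- eps -> kappa
  P2: mu <- delta -> theta -> alpha <- beta <- eps -> kappa
  P3: mu <- delta -> kappa
That exhausts the simple backdoor paths. Count: 3.

3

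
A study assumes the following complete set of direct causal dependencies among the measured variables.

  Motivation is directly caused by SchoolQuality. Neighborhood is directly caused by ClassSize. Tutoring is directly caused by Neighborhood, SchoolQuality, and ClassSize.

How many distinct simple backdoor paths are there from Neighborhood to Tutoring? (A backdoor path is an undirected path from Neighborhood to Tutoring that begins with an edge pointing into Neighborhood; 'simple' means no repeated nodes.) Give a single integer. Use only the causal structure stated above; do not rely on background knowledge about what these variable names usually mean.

1

A backdoor path from Neighborhood to Tutoring is any simple undirected path whose first edge points into Neighborhood (i.e. leaves Neighborhood via a parent).
Parents of Neighborhood: {ClassSize}.
Enumerating:
  P1: Neighborhood <- ClassSize -> Tutoring
That exhausts the simple backdoor paths. Count: 1.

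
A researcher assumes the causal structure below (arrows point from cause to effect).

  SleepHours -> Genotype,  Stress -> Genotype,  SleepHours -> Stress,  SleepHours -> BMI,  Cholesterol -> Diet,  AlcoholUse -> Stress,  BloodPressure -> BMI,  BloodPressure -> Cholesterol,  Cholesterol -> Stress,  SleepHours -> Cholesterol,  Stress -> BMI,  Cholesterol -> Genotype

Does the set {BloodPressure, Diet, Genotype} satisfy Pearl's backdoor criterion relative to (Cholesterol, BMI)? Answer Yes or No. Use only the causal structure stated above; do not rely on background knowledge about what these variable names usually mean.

Backdoor paths from Cholesterol to BMI (paths whose first edge points into Cholesterol):
  P1: Cholesterol <- SleepHours -> Stress -> BMI
  P2: Cholesterol <- SleepHours -> BMI
  P3: Cholesterol <- SleepHours -> Genotype <- Stress -> BMI
  P4: Cholesterol <- BloodPressure -> BMI
Condition 1 (no descendant of Cholesterol in the set): FAILS — Diet and Genotype are descendants of Cholesterol.
Condition 2 (every backdoor path blocked by {BloodPressure, Diet, Genotype}):
  P1: open — no interior node is in the conditioning set.
  P2: open — no interior node is in the conditioning set.
  P3: open — collider(s) Genotype are conditioned on (or have a conditioned descendant) and no non-collider on the path is in the set.
  P4: blocked at fork node BloodPressure ∈ conditioning set.
{BloodPressure, Diet, Genotype} does not satisfy the backdoor criterion.

No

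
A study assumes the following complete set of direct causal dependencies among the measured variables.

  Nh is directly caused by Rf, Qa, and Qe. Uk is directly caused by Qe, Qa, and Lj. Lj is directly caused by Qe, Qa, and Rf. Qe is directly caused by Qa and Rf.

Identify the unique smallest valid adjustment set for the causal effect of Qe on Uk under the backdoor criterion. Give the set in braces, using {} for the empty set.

Variables eligible for adjustment (non-descendants of Qe, excluding Qe and Uk): {Qa, Rf}.
Backdoor paths from Qe to Uk:
  P1: Qe <- Rf -> Nh <- Qa -> Lj -> Uk
  P2: Qe <- Rf -> Nh <- Qa -> Uk
  P3: Qe <- Rf -> Lj <- Qa -> Uk
  P4: Qe <- Rf -> Lj -> Uk
  P5: Qe <- Qa -> Nh <- Rf -> Lj -> Uk
  P6: Qe <- Qa -> Lj -> Uk
  P7: Qe <- Qa -> Uk
The empty set is not sufficient: P4 (Qe <- Rf -> Lj -> Uk) has no collider blocking it and no conditioned non-collider, so it is open.
Try {Qa, Rf}:
  P1: blocked at fork node Rf ∈ conditioning set.
  P2: blocked at fork node Rf ∈ conditioning set.
  P3: blocked at fork node Rf ∈ conditioning set.
  P4: blocked at fork node Rf ∈ conditioning set.
  P5: blocked at fork node Qa ∈ conditioning set.
  P6: blocked at fork node Qa ∈ conditioning set.
  P7: blocked at fork node Qa ∈ conditioning set.
{Qa, Rf} contains no descendant of Qe and blocks every backdoor path.
Every element of {Qa, Rf} is needed (dropping Qa leaves P6 open; dropping Rf leaves P4 open), so no proper subset is valid.
Among all size-2 subsets of the eligible variables, only {Qa, Rf} blocks every backdoor path, so it is the unique smallest valid adjustment set.

{Qa, Rf}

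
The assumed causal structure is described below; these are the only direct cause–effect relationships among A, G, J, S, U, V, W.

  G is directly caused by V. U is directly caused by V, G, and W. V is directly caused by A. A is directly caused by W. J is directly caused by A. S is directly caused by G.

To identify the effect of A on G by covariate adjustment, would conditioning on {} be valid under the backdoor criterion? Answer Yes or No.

Yes

Backdoor paths from A to G (paths whose first edge points into A):
  P1: A <- W -> U <- V -> G
  P2: A <- W -> U <- G
Condition 1 (no descendant of A in the set): holds — descendants of A are {G, J, S, U, V}; none are in {}.
Condition 2 (every backdoor path blocked by {}):
  P1: blocked at collider U (neither it nor any descendant is in the conditioning set).
  P2: blocked at collider U (neither it nor any descendant is in the conditioning set).
{} satisfies the backdoor criterion.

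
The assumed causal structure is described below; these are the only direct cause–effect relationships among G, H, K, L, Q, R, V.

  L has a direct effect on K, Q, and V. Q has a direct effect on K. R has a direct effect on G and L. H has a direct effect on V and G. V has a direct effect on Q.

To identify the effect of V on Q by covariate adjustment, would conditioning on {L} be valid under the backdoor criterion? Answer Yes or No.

Backdoor paths from V to Q (paths whose first edge points into V):
  P1: V <- H -> G <- R -> L -> Q
  P2: V <- H -> G <- R -> L -> K <- Q
  P3: V <- L -> Q
  P4: V <- L -> K <- Q
Condition 1 (no descendant of V in the set): holds — descendants of V are {K, Q}; none are in {L}.
Condition 2 (every backdoor path blocked by {L}):
  P1: blocked at collider G (neither it nor any descendant is in the conditioning set).
  P2: blocked at collider G (neither it nor any descendant is in the conditioning set).
  P3: blocked at fork node L ∈ conditioning set.
  P4: blocked at fork node L ∈ conditioning set.
{L} satisfies the backdoor criterion.

Yes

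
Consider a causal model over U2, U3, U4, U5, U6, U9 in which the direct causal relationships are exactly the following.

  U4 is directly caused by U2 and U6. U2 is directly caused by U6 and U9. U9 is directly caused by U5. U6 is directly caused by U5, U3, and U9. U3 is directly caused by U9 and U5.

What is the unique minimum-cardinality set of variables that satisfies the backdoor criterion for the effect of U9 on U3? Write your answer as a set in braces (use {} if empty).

Variables eligible for adjustment (non-descendants of U9, excluding U9 and U3): {U5}.
Backdoor paths from U9 to U3:
  P1: U9 <- U5 -> U3
  P2: U9 <- U5 -> U6 <- U3
The empty set is not sufficient: P1 (U9 <- U5 -> U3) has no collider blocking it and no conditioned non-collider, so it is open.
Try {U5}:
  P1: blocked at fork node U5 ∈ conditioning set.
  P2: blocked at fork node U5 ∈ conditioning set.
{U5} contains no descendant of U9 and blocks every backdoor path.
{U5} is the unique smallest valid adjustment set.

{U5}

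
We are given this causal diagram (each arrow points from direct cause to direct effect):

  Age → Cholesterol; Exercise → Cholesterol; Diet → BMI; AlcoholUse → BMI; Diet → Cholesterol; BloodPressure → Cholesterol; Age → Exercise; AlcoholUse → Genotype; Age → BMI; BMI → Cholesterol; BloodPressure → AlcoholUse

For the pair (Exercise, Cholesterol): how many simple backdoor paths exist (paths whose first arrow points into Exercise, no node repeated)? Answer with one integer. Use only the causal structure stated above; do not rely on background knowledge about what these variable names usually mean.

A backdoor path from Exercise to Cholesterol is any simple undirected path whose first edge points into Exercise (i.e. leaves Exercise via a parent).
Parents of Exercise: {Age}.
Enumerating:
  P1: Exercise <- Age -> BMI <- AlcoholUse <- BloodPressure -> Cholesterol
  P2: Exercise <- Age -> BMI <- Diet -> Cholesterol
  P3: Exercise <- Age -> BMI -> Cholesterol
  P4: Exercise <- Age -> Cholesterol
That exhausts the simple backdoor paths. Count: 4.

4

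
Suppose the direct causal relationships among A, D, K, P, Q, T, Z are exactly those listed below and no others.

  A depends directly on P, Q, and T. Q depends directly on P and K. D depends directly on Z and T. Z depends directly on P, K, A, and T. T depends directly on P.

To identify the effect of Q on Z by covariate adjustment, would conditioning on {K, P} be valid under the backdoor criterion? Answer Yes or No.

Backdoor paths from Q to Z (paths whose first edge points into Q):
  P1: Q <- P -> T -> A -> Z
  P2: Q <- P -> T -> Z
  P3: Q <- P -> T -> D <- Z
  P4: Q <- P -> A <- T -> Z
  P5: Q <- P -> A <- T -> D <- Z
  P6: Q <- P -> A -> Z
  P7: Q <- P -> Z
  P8: Q <- K -> Z
Condition 1 (no descendant of Q in the set): holds — descendants of Q are {A, D, Z}; none are in {K, P}.
Condition 2 (every backdoor path blocked by {K, P}):
  P1: blocked at fork node P ∈ conditioning set.
  P2: blocked at fork node P ∈ conditioning set.
  P3: blocked at fork node P ∈ conditioning set.
  P4: blocked at fork node P ∈ conditioning set.
  P5: blocked at fork node P ∈ conditioning set.
  P6: blocked at fork node P ∈ conditioning set.
  P7: blocked at fork node P ∈ conditioning set.
  P8: blocked at fork node K ∈ conditioning set.
{K, P} satisfies the backdoor criterion.

Yes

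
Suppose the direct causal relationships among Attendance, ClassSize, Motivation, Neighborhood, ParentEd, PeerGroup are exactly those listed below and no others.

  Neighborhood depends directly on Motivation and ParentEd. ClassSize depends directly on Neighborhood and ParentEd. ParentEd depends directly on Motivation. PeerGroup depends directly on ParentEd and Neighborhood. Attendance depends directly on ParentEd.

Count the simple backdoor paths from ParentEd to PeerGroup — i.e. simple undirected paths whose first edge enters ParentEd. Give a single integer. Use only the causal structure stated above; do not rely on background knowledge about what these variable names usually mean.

1

A backdoor path from ParentEd to PeerGroup is any simple undirected path whose first edge points into ParentEd (i.e. leaves ParentEd via a parent).
Parents of ParentEd: {Motivation}.
Enumerating:
  P1: ParentEd <- Motivation -> Neighborhood -> PeerGroup
That exhausts the simple backdoor paths. Count: 1.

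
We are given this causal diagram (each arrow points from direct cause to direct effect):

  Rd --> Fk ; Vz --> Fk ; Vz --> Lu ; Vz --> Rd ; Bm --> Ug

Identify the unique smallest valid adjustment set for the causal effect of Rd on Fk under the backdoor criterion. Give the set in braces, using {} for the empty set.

Variables eligible for adjustment (non-descendants of Rd, excluding Rd and Fk): {Bm, Lu, Ug, Vz}.
Backdoor paths from Rd to Fk:
  P1: Rd <- Vz -> Fk
The empty set is not sufficient: P1 (Rd <- Vz -> Fk) has no collider blocking it and no conditioned non-collider, so it is open.
Try {Vz}:
  P1: blocked at fork node Vz ∈ conditioning set.
{Vz} contains no descendant of Rd and blocks every backdoor path.
No other singleton works — e.g. {Bm} leaves P1 open — so {Vz} is the unique smallest valid adjustment set.

{Vz}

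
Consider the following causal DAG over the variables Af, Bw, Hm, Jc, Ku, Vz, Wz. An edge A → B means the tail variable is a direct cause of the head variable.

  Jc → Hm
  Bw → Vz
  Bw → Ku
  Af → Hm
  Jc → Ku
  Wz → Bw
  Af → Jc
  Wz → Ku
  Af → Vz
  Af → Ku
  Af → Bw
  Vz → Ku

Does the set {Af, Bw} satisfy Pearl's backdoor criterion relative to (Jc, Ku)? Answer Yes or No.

Yes

Backdoor paths from Jc to Ku (paths whose first edge points into Jc):
  P1: Jc <- Af -> Bw <- Wz -> Ku
  P2: Jc <- Af -> Bw -> Vz -> Ku
  P3: Jc <- Af -> Bw -> Ku
  P4: Jc <- Af -> Vz <- Bw <- Wz -> Ku
  P5: Jc <- Af -> Vz <- Bw -> Ku
  P6: Jc <- Af -> Vz -> Ku
  P7: Jc <- Af -> Ku
Condition 1 (no descendant of Jc in the set): holds — descendants of Jc are {Hm, Ku}; none are in {Af, Bw}.
Condition 2 (every backdoor path blocked by {Af, Bw}):
  P1: blocked at fork node Af ∈ conditioning set.
  P2: blocked at fork node Af ∈ conditioning set.
  P3: blocked at fork node Af ∈ conditioning set.
  P4: blocked at fork node Af ∈ conditioning set.
  P5: blocked at fork node Af ∈ conditioning set.
  P6: blocked at fork node Af ∈ conditioning set.
  P7: blocked at fork node Af ∈ conditioning set.
{Af, Bw} satisfies the backdoor criterion.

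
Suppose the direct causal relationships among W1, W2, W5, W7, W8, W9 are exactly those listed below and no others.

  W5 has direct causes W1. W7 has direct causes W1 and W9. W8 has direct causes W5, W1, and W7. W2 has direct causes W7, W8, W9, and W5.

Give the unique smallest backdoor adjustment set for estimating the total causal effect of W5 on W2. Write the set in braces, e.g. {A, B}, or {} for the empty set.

Variables eligible for adjustment (non-descendants of W5, excluding W5 and W2): {W1, W7, W9}.
Backdoor paths from W5 to W2:
  P1: W5 <- W1 -> W7 <- W9 -> W2
  P2: W5 <- W1 -> W7 -> W8 -> W2
  P3: W5 <- W1 -> W7 -> W2
  P4: W5 <- W1 -> W8 <- W7 <- W9 -> W2
  P5: W5 <- W1 -> W8 <- W7 -> W2
  P6: W5 <- W1 -> W8 -> W2
The empty set is not sufficient: P2 (W5 <- W1 -> W7 -> W8 -> W2) has no collider blocking it and no conditioned non-collider, so it is open.
Try {W1}:
  P1: blocked at fork node W1 ∈ conditioning set.
  P2: blocked at fork node W1 ∈ conditioning set.
  P3: blocked at fork node W1 ∈ conditioning set.
  P4: blocked at fork node W1 ∈ conditioning set.
  P5: blocked at fork node W1 ∈ conditioning set.
  P6: blocked at fork node W1 ∈ conditioning set.
{W1} contains no descendant of W5 and blocks every backdoor path.
No other singleton works — e.g. {W9} leaves P2 open — so {W1} is the unique smallest valid adjustment set.

{W1}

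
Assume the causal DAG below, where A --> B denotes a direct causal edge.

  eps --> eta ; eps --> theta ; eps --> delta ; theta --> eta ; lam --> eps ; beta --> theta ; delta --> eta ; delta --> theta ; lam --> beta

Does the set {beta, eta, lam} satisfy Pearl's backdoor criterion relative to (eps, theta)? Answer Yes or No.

Backdoor paths from eps to theta (paths whose first edge points into eps):
  P1: eps <- lam -> beta -> theta
Condition 1 (no descendant of eps in the set): FAILS — eta is a descendant of eps.
Condition 2 (every backdoor path blocked by {beta, eta, lam}):
  P1: blocked at fork node lam ∈ conditioning set.
{beta, eta, lam} does not satisfy the backdoor criterion.

No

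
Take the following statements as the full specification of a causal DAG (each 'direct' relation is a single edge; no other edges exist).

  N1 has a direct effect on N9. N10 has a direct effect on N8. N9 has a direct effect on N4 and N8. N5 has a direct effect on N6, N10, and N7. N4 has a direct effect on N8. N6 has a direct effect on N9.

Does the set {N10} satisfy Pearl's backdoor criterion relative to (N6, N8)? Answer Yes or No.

Backdoor paths from N6 to N8 (paths whose first edge points into N6):
  P1: N6 <- N5 -> N10 -> N8
Condition 1 (no descendant of N6 in the set): holds — descendants of N6 are {N4, N8, N9}; none are in {N10}.
Condition 2 (every backdoor path blocked by {N10}):
  P1: blocked at chain node N10 ∈ conditioning set.
{N10} satisfies the backdoor criterion.

Yes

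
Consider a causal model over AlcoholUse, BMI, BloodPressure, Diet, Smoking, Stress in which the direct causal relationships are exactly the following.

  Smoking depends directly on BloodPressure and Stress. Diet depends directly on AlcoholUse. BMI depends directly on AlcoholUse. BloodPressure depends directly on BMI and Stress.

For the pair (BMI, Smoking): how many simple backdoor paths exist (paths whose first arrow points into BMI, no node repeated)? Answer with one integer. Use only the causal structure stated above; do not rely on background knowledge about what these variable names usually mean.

A backdoor path from BMI to Smoking is any simple undirected path whose first edge points into BMI (i.e. leaves BMI via a parent).
Parents of BMI: {AlcoholUse}.
No simple path from any parent of BMI reaches Smoking without revisiting BMI, so there are no backdoor paths.

0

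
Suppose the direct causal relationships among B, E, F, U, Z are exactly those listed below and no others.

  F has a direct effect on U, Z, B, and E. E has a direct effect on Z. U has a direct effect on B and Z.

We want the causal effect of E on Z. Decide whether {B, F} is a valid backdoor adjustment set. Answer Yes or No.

Yes

Backdoor paths from E to Z (paths whose first edge points into E):
  P1: E <- F -> U -> Z
  P2: E <- F -> B <- U -> Z
  P3: E <- F -> Z
Condition 1 (no descendant of E in the set): holds — descendants of E are {Z}; none are in {B, F}.
Condition 2 (every backdoor path blocked by {B, F}):
  P1: blocked at fork node F ∈ conditioning set.
  P2: blocked at fork node F ∈ conditioning set.
  P3: blocked at fork node F ∈ conditioning set.
{B, F} satisfies the backdoor criterion.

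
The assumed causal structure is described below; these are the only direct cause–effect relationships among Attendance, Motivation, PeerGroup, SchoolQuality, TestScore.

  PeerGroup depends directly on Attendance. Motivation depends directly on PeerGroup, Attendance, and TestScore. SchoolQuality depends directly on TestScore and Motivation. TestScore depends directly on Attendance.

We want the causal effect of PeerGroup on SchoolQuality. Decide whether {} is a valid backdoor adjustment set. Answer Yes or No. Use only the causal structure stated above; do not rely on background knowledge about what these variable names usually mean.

No

Backdoor paths from PeerGroup to SchoolQuality (paths whose first edge points into PeerGroup):
  P1: PeerGroup <- Attendance -> TestScore -> Motivation -> SchoolQuality
  P2: PeerGroup <- Attendance -> TestScore -> SchoolQuality
  P3: PeerGroup <- Attendance -> Motivation <- TestScore -> SchoolQuality
  P4: PeerGroup <- Attendance -> Motivation -> SchoolQuality
Condition 1 (no descendant of PeerGroup in the set): holds — descendants of PeerGroup are {Motivation, SchoolQuality}; none are in {}.
Condition 2 (every backdoor path blocked by {}):
  P1: open — no interior node is in the conditioning set.
  P2: open — no interior node is in the conditioning set.
  P3: blocked at collider Motivation (neither it nor any descendant is in the conditioning set).
  P4: open — no interior node is in the conditioning set.
{} does not satisfy the backdoor criterion.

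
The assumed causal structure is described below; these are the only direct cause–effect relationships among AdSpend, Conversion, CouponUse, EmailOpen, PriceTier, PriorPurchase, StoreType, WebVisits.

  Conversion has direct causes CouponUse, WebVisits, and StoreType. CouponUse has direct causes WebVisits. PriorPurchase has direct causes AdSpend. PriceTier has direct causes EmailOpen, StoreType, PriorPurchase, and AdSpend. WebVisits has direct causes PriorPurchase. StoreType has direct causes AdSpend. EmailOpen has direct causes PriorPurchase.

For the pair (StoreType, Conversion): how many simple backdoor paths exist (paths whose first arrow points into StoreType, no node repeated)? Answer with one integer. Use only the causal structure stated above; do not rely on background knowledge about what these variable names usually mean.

6

A backdoor path from StoreType to Conversion is any simple undirected path whose first edge points into StoreType (i.e. leaves StoreType via a parent).
Parents of StoreType: {AdSpend}.
Enumerating:
  P1: StoreType <- AdSpend -> PriorPurchase -> WebVisits -> CouponUse -> Conversion
  P2: StoreType <- AdSpend -> PriorPurchase -> WebVisits -> Conversion
  P3: StoreType <- AdSpend -> PriceTier <- PriorPurchase -> WebVisits -> CouponUse -> Conversion
  P4: StoreType <- AdSpend -> PriceTier <- PriorPurchase -> WebVisits -> Conversion
  P5: StoreType <- AdSpend -> PriceTier <- EmailOpen <- PriorPurchase -> WebVisits -> CouponUse -> Conversion
  P6: StoreType <- AdSpend -> PriceTier <- EmailOpen <- PriorPurchase -> WebVisits -> Conversion
That exhausts the simple backdoor paths. Count: 6.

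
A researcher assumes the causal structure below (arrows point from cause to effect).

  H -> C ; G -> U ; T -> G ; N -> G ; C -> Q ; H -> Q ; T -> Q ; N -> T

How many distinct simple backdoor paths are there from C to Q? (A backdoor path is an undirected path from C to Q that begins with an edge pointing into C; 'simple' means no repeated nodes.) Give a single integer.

A backdoor path from C to Q is any simple undirected path whose first edge points into C (i.e. leaves C via a parent).
Parents of C: {H}.
Enumerating:
  P1: C <- H -> Q
That exhausts the simple backdoor paths. Count: 1.

1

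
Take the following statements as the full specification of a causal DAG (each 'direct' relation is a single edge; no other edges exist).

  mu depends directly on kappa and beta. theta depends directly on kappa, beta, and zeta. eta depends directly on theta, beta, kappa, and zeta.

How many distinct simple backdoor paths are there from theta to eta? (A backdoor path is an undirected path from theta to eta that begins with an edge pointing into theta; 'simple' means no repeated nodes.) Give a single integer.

A backdoor path from theta to eta is any simple undirected path whose first edge points into theta (i.e. leaves theta via a parent).
Parents of theta: {beta, kappa, zeta}.
Enumerating:
  P1: theta <- kappa -> mu <- beta -> eta
  P2: theta <- kappa -> eta
  P3: theta <- beta -> mu <- kappa -> eta
  P4: theta <- beta -> eta
  P5: theta <- zeta -> eta
That exhausts the simple backdoor paths. Count: 5.

5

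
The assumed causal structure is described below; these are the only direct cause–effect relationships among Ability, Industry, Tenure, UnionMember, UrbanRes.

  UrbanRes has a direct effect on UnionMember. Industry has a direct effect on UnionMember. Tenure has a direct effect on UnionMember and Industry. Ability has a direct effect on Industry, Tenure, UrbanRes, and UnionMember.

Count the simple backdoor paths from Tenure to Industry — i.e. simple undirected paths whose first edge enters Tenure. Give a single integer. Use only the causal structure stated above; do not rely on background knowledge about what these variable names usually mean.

3

A backdoor path from Tenure to Industry is any simple undirected path whose first edge points into Tenure (i.e. leaves Tenure via a parent).
Parents of Tenure: {Ability}.
Enumerating:
  P1: Tenure <- Ability -> UrbanRes -> UnionMember <- Industry
  P2: Tenure <- Ability -> Industry
  P3: Tenure <- Ability -> UnionMember <- Industry
That exhausts the simple backdoor paths. Count: 3.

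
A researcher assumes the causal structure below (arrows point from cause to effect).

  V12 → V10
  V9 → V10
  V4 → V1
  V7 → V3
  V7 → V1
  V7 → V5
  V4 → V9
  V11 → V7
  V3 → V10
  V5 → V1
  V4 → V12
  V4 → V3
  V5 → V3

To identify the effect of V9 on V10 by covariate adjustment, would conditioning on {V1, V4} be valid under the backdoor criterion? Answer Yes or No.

Backdoor paths from V9 to V10 (paths whose first edge points into V9):
  P1: V9 <- V4 -> V12 -> V10
  P2: V9 <- V4 -> V3 -> V10
  P3: V9 <- V4 -> V1 <- V7 -> V5 -> V3 -> V10
  P4: V9 <- V4 -> V1 <- V7 -> V3 -> V10
  P5: V9 <- V4 -> V1 <- V5 <- V7 -> V3 -> V10
  P6: V9 <- V4 -> V1 <- V5 -> V3 -> V10
Condition 1 (no descendant of V9 in the set): holds — descendants of V9 are {V10}; none are in {V1, V4}.
Condition 2 (every backdoor path blocked by {V1, V4}):
  P1: blocked at fork node V4 ∈ conditioning set.
  P2: blocked at fork node V4 ∈ conditioning set.
  P3: blocked at fork node V4 ∈ conditioning set.
  P4: blocked at fork node V4 ∈ conditioning set.
  P5: blocked at fork node V4 ∈ conditioning set.
  P6: blocked at fork node V4 ∈ conditioning set.
{V1, V4} satisfies the backdoor criterion.

Yes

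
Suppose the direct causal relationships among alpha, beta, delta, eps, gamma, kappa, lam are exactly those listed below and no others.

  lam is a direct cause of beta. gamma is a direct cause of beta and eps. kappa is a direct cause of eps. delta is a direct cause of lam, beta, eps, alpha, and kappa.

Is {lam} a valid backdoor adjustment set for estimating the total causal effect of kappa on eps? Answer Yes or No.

No

Backdoor paths from kappa to eps (paths whose first edge points into kappa):
  P1: kappa <- delta -> lam -> beta <- gamma -> eps
  P2: kappa <- delta -> beta <- gamma -> eps
  P3: kappa <- delta -> eps
Condition 1 (no descendant of kappa in the set): holds — descendants of kappa are {eps}; none are in {lam}.
Condition 2 (every backdoor path blocked by {lam}):
  P1: blocked at chain node lam ∈ conditioning set.
  P2: blocked at collider beta (neither it nor any descendant is in the conditioning set).
  P3: open — no interior node is in the conditioning set.
{lam} does not satisfy the backdoor criterion.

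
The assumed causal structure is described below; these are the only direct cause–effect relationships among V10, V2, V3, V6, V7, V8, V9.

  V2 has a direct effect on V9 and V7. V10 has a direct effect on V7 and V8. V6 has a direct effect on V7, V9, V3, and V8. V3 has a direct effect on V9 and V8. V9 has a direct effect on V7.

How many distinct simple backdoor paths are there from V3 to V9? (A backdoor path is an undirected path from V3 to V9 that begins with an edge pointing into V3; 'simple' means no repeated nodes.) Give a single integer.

5

A backdoor path from V3 to V9 is any simple undirected path whose first edge points into V3 (i.e. leaves V3 via a parent).
Parents of V3: {V6}.
Enumerating:
  P1: V3 <- V6 -> V8 <- V10 -> V7 <- V2 -> V9
  P2: V3 <- V6 -> V8 <- V10 -> V7 <- V9
  P3: V3 <- V6 -> V9
  P4: V3 <- V6 -> V7 <- V2 -> V9
  P5: V3 <- V6 -> V7 <- V9
That exhausts the simple backdoor paths. Count: 5.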